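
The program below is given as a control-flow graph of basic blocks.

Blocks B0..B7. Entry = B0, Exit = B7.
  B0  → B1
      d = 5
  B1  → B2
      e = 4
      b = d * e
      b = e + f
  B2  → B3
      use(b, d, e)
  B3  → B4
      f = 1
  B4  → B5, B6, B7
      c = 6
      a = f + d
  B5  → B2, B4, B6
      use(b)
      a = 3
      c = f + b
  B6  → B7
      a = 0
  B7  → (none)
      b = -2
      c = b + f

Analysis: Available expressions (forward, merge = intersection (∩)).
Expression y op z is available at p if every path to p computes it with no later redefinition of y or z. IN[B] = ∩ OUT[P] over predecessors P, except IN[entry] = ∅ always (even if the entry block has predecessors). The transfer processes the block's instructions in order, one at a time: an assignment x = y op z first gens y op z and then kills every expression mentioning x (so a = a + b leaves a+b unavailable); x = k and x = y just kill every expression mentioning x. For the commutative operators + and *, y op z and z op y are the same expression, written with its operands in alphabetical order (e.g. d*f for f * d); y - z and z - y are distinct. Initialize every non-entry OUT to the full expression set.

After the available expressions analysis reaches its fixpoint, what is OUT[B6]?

Per-block solution:
  B0:  IN={}  OUT={}
  B1:  IN={}  OUT={d*e, e+f}
  B2:  IN={d*e}  OUT={d*e}
  B3:  IN={d*e}  OUT={d*e}
  B4:  IN={d*e}  OUT={d*e, d+f}
  B5:  IN={d*e, d+f}  OUT={b+f, d*e, d+f}
  B6:  IN={d*e, d+f}  OUT={d*e, d+f}
  B7:  IN={d*e, d+f}  OUT={b+f, d*e, d+f}

Merge at B6: IN[B6] = OUT[B4] ∩ OUT[B5] = {d*e, d+f}
Applying B6's transfer function to that IN value gives OUT[B6] (row B6 above).

Answer: {d*e, d+f}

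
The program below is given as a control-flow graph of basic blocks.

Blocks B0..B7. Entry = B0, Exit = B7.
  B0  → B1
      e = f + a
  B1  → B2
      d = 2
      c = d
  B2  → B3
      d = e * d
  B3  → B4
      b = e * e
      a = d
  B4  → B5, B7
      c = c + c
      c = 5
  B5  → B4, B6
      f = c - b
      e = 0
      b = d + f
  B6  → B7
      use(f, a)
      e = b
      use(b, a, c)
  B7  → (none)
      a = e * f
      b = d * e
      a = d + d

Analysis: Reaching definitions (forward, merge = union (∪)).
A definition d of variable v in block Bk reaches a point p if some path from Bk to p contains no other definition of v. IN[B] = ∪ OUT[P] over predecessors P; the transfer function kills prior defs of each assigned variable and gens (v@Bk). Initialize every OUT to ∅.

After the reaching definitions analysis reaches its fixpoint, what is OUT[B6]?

Answer: {a@B3, b@B5, c@B4, d@B2, e@B6, f@B5}

Working:
Converged values:
  B0:  IN={}  OUT={e@B0}
  B1:  IN={e@B0}  OUT={c@B1, d@B1, e@B0}
  B2:  IN={c@B1, d@B1, e@B0}  OUT={c@B1, d@B2, e@B0}
  B3:  IN={c@B1, d@B2, e@B0}  OUT={a@B3, b@B3, c@B1, d@B2, e@B0}
  B4:  IN={a@B3, b@B3, b@B5, c@B1, c@B4, d@B2, e@B0, e@B5, f@B5}  OUT={a@B3, b@B3, b@B5, c@B4, d@B2, e@B0, e@B5, f@B5}
  B5:  IN={a@B3, b@B3, b@B5, c@B4, d@B2, e@B0, e@B5, f@B5}  OUT={a@B3, b@B5, c@B4, d@B2, e@B5, f@B5}
  B6:  IN={a@B3, b@B5, c@B4, d@B2, e@B5, f@B5}  OUT={a@B3, b@B5, c@B4, d@B2, e@B6, f@B5}
  B7:  IN={a@B3, b@B3, b@B5, c@B4, d@B2, e@B0, e@B5, e@B6, f@B5}  OUT={a@B7, b@B7, c@B4, d@B2, e@B0, e@B5, e@B6, f@B5}

Merge at B6: IN[B6] = OUT[B5] = {a@B3, b@B5, c@B4, d@B2, e@B5, f@B5}
Applying B6's transfer function to that IN value gives OUT[B6] (row B6 above).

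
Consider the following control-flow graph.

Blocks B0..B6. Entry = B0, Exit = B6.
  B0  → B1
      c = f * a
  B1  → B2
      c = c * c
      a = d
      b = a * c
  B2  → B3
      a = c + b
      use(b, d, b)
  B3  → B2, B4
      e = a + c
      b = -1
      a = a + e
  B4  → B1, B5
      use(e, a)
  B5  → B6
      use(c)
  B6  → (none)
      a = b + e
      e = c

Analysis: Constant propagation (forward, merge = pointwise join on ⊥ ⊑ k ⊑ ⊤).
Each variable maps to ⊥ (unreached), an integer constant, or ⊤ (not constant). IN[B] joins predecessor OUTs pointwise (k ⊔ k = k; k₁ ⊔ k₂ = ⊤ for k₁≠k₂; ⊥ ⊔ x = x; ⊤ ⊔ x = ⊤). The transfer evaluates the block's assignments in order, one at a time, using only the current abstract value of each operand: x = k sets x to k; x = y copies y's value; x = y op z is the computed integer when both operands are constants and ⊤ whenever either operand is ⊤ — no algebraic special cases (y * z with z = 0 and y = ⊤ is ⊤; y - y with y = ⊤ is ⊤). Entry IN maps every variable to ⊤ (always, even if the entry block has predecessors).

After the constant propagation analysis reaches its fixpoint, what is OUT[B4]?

Converged values:
  B0: | IN=(all ⊤) | OUT=(all ⊤)
  B1: | IN=(all ⊤) | OUT=(all ⊤)
  B2: | IN=(all ⊤) | OUT=(all ⊤)
  B3: | IN=(all ⊤) | OUT={b:-1; rest ⊤}
  B4: | IN={b:-1; rest ⊤} | OUT={b:-1; rest ⊤}
  B5: | IN={b:-1; rest ⊤} | OUT={b:-1; rest ⊤}
  B6: | IN={b:-1; rest ⊤} | OUT={b:-1; rest ⊤}

Merge at B4: IN[B4] = OUT[B3] = {a: ⊤, b: -1, c: ⊤, d: ⊤, e: ⊤, f: ⊤}
Applying B4's transfer function to that IN value gives OUT[B4] (row B4 above).

Answer: {a: ⊤, b: -1, c: ⊤, d: ⊤, e: ⊤, f: ⊤}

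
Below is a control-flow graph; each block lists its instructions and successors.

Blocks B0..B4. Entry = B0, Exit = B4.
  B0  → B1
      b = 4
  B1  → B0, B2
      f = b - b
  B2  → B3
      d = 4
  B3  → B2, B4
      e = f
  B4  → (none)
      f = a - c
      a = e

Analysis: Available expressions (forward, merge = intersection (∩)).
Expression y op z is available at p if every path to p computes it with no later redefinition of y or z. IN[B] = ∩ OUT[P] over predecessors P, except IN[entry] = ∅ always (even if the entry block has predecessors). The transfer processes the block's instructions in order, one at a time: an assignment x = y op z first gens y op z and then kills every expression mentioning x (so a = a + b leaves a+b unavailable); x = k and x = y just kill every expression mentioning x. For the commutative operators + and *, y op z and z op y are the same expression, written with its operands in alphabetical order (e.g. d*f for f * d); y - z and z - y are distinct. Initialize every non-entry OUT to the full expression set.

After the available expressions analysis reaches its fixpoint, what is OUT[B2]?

Answer: {b-b}

Trace:
Fixpoint table:
  B0: | IN={} | OUT={}
  B1: | IN={} | OUT={b-b}
  B2: | IN={b-b} | OUT={b-b}
  B3: | IN={b-b} | OUT={b-b}
  B4: | IN={b-b} | OUT={b-b}

Merge at B2: IN[B2] = OUT[B1] ∩ OUT[B3] = {b-b}
Applying B2's transfer function to that IN value gives OUT[B2] (row B2 above).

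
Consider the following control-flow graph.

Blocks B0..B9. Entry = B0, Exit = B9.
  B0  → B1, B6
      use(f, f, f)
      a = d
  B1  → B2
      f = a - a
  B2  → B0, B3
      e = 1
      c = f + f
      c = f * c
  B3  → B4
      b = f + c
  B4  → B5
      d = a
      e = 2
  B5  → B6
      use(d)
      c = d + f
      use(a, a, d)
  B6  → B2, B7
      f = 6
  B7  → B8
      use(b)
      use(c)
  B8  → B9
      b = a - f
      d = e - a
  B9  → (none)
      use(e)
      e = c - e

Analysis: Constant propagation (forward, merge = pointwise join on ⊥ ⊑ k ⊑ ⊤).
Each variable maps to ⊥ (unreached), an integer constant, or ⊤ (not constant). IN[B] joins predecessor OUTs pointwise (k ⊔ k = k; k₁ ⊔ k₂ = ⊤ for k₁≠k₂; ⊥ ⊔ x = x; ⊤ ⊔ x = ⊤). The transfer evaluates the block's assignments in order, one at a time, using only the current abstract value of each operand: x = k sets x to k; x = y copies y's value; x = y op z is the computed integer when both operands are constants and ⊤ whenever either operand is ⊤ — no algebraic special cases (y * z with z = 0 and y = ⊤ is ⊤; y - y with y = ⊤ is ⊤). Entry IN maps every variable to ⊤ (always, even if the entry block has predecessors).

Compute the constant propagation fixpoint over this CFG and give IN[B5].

Answer: {a: ⊤, b: ⊤, c: ⊤, d: ⊤, e: 2, f: ⊤}

Trace:
Per-block solution:
  B0:   IN=(all ⊤)   OUT=(all ⊤)
  B1:   IN=(all ⊤)   OUT=(all ⊤)
  B2:   IN=(all ⊤)   OUT={e:1; rest ⊤}
  B3:   IN={e:1; rest ⊤}   OUT={e:1; rest ⊤}
  B4:   IN={e:1; rest ⊤}   OUT={e:2; rest ⊤}
  B5:   IN={e:2; rest ⊤}   OUT={e:2; rest ⊤}
  B6:   IN=(all ⊤)   OUT={f:6; rest ⊤}
  B7:   IN={f:6; rest ⊤}   OUT={f:6; rest ⊤}
  B8:   IN={f:6; rest ⊤}   OUT={f:6; rest ⊤}
  B9:   IN={f:6; rest ⊤}   OUT={f:6; rest ⊤}

Merge at B5: IN[B5] = OUT[B4] = {a: ⊤, b: ⊤, c: ⊤, d: ⊤, e: 2, f: ⊤}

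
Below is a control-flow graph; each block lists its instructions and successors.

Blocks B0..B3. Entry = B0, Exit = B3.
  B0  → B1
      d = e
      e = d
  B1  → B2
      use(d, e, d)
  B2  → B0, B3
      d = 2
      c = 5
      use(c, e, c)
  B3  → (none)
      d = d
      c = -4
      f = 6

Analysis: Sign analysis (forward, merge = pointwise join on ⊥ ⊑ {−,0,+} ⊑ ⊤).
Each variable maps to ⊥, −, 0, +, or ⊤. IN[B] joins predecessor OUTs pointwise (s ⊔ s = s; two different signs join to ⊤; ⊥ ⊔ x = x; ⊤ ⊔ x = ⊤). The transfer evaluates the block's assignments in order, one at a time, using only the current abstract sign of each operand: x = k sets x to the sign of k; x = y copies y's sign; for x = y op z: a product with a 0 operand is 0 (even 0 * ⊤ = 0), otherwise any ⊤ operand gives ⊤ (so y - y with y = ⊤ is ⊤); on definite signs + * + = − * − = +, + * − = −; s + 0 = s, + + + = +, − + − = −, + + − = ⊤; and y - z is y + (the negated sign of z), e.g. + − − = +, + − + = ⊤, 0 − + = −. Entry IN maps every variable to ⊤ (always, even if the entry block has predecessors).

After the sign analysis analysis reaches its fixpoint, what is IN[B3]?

Answer: {a: ⊤, b: ⊤, c: +, d: +, e: ⊤, f: ⊤}

Trace:
Fixpoint table:
  B0: | IN=(all ⊤) | OUT=(all ⊤)
  B1: | IN=(all ⊤) | OUT=(all ⊤)
  B2: | IN=(all ⊤) | OUT={c:+, d:+; rest ⊤}
  B3: | IN={c:+, d:+; rest ⊤} | OUT={c:-, d:+, f:+; rest ⊤}

Merge at B3: IN[B3] = OUT[B2] = {a: ⊤, b: ⊤, c: +, d: +, e: ⊤, f: ⊤}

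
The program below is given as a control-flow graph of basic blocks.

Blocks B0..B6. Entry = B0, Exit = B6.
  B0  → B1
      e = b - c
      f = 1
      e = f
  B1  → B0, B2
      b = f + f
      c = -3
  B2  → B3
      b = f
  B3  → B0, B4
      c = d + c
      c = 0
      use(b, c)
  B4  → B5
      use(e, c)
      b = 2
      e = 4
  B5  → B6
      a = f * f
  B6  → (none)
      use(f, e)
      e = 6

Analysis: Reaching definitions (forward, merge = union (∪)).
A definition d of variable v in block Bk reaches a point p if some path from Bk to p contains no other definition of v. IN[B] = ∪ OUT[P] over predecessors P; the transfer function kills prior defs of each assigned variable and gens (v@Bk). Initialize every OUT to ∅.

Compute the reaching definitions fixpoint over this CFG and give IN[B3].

Answer: {b@B2, c@B1, e@B0, f@B0}

Trace:
Per-block solution:
  B0:   IN={b@B1, b@B2, c@B1, c@B3, e@B0, f@B0}   OUT={b@B1, b@B2, c@B1, c@B3, e@B0, f@B0}
  B1:   IN={b@B1, b@B2, c@B1, c@B3, e@B0, f@B0}   OUT={b@B1, c@B1, e@B0, f@B0}
  B2:   IN={b@B1, c@B1, e@B0, f@B0}   OUT={b@B2, c@B1, e@B0, f@B0}
  B3:   IN={b@B2, c@B1, e@B0, f@B0}   OUT={b@B2, c@B3, e@B0, f@B0}
  B4:   IN={b@B2, c@B3, e@B0, f@B0}   OUT={b@B4, c@B3, e@B4, f@B0}
  B5:   IN={b@B4, c@B3, e@B4, f@B0}   OUT={a@B5, b@B4, c@B3, e@B4, f@B0}
  B6:   IN={a@B5, b@B4, c@B3, e@B4, f@B0}   OUT={a@B5, b@B4, c@B3, e@B6, f@B0}

Merge at B3: IN[B3] = OUT[B2] = {b@B2, c@B1, e@B0, f@B0}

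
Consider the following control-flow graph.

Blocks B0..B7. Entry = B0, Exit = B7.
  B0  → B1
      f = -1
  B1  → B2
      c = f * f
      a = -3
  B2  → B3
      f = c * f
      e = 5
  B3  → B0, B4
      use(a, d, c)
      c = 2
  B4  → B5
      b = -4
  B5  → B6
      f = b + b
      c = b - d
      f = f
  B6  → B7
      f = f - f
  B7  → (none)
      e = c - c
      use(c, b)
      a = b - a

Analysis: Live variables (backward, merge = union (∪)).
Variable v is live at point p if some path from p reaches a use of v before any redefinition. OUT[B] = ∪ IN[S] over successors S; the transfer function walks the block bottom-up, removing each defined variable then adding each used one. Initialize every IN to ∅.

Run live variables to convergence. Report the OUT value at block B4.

Per-block solution:
  B0:   IN={d}   OUT={d, f}
  B1:   IN={d, f}   OUT={a, c, d, f}
  B2:   IN={a, c, d, f}   OUT={a, c, d}
  B3:   IN={a, c, d}   OUT={a, d}
  B4:   IN={a, d}   OUT={a, b, d}
  B5:   IN={a, b, d}   OUT={a, b, c, f}
  B6:   IN={a, b, c, f}   OUT={a, b, c}
  B7:   IN={a, b, c}   OUT={}

Merge at B4: OUT[B4] = IN[B5] = {a, b, d}

Answer: {a, b, d}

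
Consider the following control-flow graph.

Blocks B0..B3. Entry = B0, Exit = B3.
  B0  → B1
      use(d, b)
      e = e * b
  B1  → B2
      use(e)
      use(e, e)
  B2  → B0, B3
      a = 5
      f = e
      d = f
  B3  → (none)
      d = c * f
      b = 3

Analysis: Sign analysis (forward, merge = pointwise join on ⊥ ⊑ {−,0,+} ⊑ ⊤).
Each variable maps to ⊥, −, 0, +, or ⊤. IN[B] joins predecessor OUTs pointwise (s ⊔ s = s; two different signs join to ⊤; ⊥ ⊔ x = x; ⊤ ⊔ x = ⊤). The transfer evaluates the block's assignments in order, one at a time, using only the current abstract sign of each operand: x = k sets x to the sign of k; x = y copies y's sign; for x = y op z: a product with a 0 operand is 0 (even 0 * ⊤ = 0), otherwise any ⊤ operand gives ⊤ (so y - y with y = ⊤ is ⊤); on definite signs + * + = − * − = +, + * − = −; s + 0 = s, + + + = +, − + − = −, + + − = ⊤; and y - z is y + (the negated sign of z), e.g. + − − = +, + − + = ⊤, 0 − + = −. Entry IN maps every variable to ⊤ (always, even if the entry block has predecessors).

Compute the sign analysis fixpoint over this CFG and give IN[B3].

Answer: {a: +, b: ⊤, c: ⊤, d: ⊤, e: ⊤, f: ⊤}

Working:
Per-block solution:
  B0:   IN=(all ⊤)   OUT=(all ⊤)
  B1:   IN=(all ⊤)   OUT=(all ⊤)
  B2:   IN=(all ⊤)   OUT={a:+; rest ⊤}
  B3:   IN={a:+; rest ⊤}   OUT={a:+, b:+; rest ⊤}

Merge at B3: IN[B3] = OUT[B2] = {a: +, b: ⊤, c: ⊤, d: ⊤, e: ⊤, f: ⊤}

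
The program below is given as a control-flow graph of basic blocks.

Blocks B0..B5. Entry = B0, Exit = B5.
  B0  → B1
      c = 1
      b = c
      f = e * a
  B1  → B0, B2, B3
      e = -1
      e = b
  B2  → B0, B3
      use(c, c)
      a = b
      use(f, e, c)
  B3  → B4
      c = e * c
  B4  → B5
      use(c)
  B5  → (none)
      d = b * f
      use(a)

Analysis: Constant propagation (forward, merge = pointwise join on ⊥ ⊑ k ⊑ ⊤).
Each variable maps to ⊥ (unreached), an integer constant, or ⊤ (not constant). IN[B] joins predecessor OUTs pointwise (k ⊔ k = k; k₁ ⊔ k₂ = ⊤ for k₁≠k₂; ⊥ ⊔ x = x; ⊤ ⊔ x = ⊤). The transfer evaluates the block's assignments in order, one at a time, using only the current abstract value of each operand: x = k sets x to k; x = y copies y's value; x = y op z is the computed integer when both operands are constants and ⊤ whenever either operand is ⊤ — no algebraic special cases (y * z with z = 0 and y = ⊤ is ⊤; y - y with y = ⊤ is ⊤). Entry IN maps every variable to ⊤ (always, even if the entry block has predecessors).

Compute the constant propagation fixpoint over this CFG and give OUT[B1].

Answer: {a: ⊤, b: 1, c: 1, d: ⊤, e: 1, f: ⊤}

Trace:
Converged values:
  B0:   IN=(all ⊤)   OUT={b:1, c:1; rest ⊤}
  B1:   IN={b:1, c:1; rest ⊤}   OUT={b:1, c:1, e:1; rest ⊤}
  B2:   IN={b:1, c:1, e:1; rest ⊤}   OUT={a:1, b:1, c:1, e:1; rest ⊤}
  B3:   IN={b:1, c:1, e:1; rest ⊤}   OUT={b:1, c:1, e:1; rest ⊤}
  B4:   IN={b:1, c:1, e:1; rest ⊤}   OUT={b:1, c:1, e:1; rest ⊤}
  B5:   IN={b:1, c:1, e:1; rest ⊤}   OUT={b:1, c:1, e:1; rest ⊤}

Merge at B1: IN[B1] = OUT[B0] = {a: ⊤, b: 1, c: 1, d: ⊤, e: ⊤, f: ⊤}
Applying B1's transfer function to that IN value gives OUT[B1] (row B1 above).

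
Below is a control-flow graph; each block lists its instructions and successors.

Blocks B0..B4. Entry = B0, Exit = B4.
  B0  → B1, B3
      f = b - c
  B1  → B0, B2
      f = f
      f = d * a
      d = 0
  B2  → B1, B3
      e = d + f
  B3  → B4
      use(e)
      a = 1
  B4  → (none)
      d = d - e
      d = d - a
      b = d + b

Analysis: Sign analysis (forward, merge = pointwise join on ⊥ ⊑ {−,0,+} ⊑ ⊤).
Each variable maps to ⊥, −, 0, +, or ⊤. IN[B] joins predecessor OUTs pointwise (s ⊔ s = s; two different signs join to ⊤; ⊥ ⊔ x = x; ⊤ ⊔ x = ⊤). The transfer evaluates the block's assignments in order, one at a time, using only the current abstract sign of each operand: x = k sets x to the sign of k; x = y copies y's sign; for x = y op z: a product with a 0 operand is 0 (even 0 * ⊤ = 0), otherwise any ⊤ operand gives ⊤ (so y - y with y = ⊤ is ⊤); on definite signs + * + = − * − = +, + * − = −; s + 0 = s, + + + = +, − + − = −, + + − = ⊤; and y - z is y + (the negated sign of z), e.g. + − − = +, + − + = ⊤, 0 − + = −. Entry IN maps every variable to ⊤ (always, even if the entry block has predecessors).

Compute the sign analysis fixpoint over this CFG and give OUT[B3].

Answer: {a: +, b: ⊤, c: ⊤, d: ⊤, e: ⊤, f: ⊤}

Trace:
Per-block solution:
  B0:  IN=(all ⊤)  OUT=(all ⊤)
  B1:  IN=(all ⊤)  OUT={d:0; rest ⊤}
  B2:  IN={d:0; rest ⊤}  OUT={d:0; rest ⊤}
  B3:  IN=(all ⊤)  OUT={a:+; rest ⊤}
  B4:  IN={a:+; rest ⊤}  OUT={a:+; rest ⊤}

Merge at B3: IN[B3] = OUT[B0] ⊔ OUT[B2] = {a: ⊤, b: ⊤, c: ⊤, d: ⊤, e: ⊤, f: ⊤}
Applying B3's transfer function to that IN value gives OUT[B3] (row B3 above).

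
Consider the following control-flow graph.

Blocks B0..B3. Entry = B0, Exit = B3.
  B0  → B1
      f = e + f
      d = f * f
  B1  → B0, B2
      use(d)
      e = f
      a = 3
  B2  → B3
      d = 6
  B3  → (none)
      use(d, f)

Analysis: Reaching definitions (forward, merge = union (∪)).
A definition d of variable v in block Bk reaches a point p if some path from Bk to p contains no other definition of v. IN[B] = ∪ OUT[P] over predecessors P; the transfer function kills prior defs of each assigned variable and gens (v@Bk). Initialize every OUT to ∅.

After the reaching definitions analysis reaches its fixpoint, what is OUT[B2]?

Converged values:
  B0: | IN={a@B1, d@B0, e@B1, f@B0} | OUT={a@B1, d@B0, e@B1, f@B0}
  B1: | IN={a@B1, d@B0, e@B1, f@B0} | OUT={a@B1, d@B0, e@B1, f@B0}
  B2: | IN={a@B1, d@B0, e@B1, f@B0} | OUT={a@B1, d@B2, e@B1, f@B0}
  B3: | IN={a@B1, d@B2, e@B1, f@B0} | OUT={a@B1, d@B2, e@B1, f@B0}

Merge at B2: IN[B2] = OUT[B1] = {a@B1, d@B0, e@B1, f@B0}
Applying B2's transfer function to that IN value gives OUT[B2] (row B2 above).

Answer: {a@B1, d@B2, e@B1, f@B0}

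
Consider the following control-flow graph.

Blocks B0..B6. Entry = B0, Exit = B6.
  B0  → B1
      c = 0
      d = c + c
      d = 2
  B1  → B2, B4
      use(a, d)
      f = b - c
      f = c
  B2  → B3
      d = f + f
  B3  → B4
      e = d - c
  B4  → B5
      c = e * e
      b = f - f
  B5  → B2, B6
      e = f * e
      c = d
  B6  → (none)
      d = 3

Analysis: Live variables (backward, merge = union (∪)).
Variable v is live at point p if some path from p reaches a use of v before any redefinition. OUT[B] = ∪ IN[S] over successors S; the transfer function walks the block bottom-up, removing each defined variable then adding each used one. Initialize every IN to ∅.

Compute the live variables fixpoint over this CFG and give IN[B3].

Answer: {c, d, f}

Working:
Per-block solution:
  B0:   IN={a, b, e}   OUT={a, b, c, d, e}
  B1:   IN={a, b, c, d, e}   OUT={c, d, e, f}
  B2:   IN={c, f}   OUT={c, d, f}
  B3:   IN={c, d, f}   OUT={d, e, f}
  B4:   IN={d, e, f}   OUT={d, e, f}
  B5:   IN={d, e, f}   OUT={c, f}
  B6:   IN={}   OUT={}

Merge at B3: OUT[B3] = IN[B4] = {d, e, f}
Applying B3's transfer function to that OUT value gives IN[B3] (row B3 above).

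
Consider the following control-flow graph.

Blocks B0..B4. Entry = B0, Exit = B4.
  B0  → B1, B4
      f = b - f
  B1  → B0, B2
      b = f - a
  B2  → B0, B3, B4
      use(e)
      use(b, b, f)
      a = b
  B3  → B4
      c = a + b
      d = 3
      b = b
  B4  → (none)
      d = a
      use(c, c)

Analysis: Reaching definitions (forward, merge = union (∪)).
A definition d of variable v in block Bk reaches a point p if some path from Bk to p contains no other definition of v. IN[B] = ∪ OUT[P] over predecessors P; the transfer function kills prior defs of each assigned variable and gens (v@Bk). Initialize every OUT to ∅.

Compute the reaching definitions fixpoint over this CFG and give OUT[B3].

Answer: {a@B2, b@B3, c@B3, d@B3, f@B0}

Trace:
Converged values:
  B0:   IN={a@B2, b@B1, f@B0}   OUT={a@B2, b@B1, f@B0}
  B1:   IN={a@B2, b@B1, f@B0}   OUT={a@B2, b@B1, f@B0}
  B2:   IN={a@B2, b@B1, f@B0}   OUT={a@B2, b@B1, f@B0}
  B3:   IN={a@B2, b@B1, f@B0}   OUT={a@B2, b@B3, c@B3, d@B3, f@B0}
  B4:   IN={a@B2, b@B1, b@B3, c@B3, d@B3, f@B0}   OUT={a@B2, b@B1, b@B3, c@B3, d@B4, f@B0}

Merge at B3: IN[B3] = OUT[B2] = {a@B2, b@B1, f@B0}
Applying B3's transfer function to that IN value gives OUT[B3] (row B3 above).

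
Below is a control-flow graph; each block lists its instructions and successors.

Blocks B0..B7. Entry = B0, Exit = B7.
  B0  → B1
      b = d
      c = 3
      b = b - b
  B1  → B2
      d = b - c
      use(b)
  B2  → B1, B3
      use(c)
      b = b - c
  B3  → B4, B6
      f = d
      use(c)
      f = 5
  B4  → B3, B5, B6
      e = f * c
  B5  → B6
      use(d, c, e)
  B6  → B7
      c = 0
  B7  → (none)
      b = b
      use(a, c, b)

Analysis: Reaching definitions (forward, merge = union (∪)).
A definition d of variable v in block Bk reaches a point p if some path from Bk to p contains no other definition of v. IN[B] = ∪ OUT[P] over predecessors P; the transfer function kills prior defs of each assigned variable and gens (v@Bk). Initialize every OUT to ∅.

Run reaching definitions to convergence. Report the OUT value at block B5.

Converged values:
  B0:  IN={}  OUT={b@B0, c@B0}
  B1:  IN={b@B0, b@B2, c@B0, d@B1}  OUT={b@B0, b@B2, c@B0, d@B1}
  B2:  IN={b@B0, b@B2, c@B0, d@B1}  OUT={b@B2, c@B0, d@B1}
  B3:  IN={b@B2, c@B0, d@B1, e@B4, f@B3}  OUT={b@B2, c@B0, d@B1, e@B4, f@B3}
  B4:  IN={b@B2, c@B0, d@B1, e@B4, f@B3}  OUT={b@B2, c@B0, d@B1, e@B4, f@B3}
  B5:  IN={b@B2, c@B0, d@B1, e@B4, f@B3}  OUT={b@B2, c@B0, d@B1, e@B4, f@B3}
  B6:  IN={b@B2, c@B0, d@B1, e@B4, f@B3}  OUT={b@B2, c@B6, d@B1, e@B4, f@B3}
  B7:  IN={b@B2, c@B6, d@B1, e@B4, f@B3}  OUT={b@B7, c@B6, d@B1, e@B4, f@B3}

Merge at B5: IN[B5] = OUT[B4] = {b@B2, c@B0, d@B1, e@B4, f@B3}
Applying B5's transfer function to that IN value gives OUT[B5] (row B5 above).

Answer: {b@B2, c@B0, d@B1, e@B4, f@B3}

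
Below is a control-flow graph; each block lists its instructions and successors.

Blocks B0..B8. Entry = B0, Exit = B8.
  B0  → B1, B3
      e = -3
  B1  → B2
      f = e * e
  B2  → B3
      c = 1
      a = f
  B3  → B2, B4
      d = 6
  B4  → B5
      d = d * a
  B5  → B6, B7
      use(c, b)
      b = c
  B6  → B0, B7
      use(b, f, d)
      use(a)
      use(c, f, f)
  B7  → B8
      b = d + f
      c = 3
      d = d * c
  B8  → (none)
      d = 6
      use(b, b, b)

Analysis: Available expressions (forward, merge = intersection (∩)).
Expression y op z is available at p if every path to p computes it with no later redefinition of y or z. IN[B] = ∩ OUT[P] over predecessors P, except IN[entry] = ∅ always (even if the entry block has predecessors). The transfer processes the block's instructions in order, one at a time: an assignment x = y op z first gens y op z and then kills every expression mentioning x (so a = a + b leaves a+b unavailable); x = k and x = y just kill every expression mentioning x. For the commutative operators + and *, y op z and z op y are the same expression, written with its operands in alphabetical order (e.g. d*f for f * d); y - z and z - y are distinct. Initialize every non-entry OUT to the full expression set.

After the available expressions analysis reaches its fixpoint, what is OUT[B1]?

Converged values:
  B0:   IN={}   OUT={}
  B1:   IN={}   OUT={e*e}
  B2:   IN={}   OUT={}
  B3:   IN={}   OUT={}
  B4:   IN={}   OUT={}
  B5:   IN={}   OUT={}
  B6:   IN={}   OUT={}
  B7:   IN={}   OUT={}
  B8:   IN={}   OUT={}

Merge at B1: IN[B1] = OUT[B0] = {}
Applying B1's transfer function to that IN value gives OUT[B1] (row B1 above).

Answer: {e*e}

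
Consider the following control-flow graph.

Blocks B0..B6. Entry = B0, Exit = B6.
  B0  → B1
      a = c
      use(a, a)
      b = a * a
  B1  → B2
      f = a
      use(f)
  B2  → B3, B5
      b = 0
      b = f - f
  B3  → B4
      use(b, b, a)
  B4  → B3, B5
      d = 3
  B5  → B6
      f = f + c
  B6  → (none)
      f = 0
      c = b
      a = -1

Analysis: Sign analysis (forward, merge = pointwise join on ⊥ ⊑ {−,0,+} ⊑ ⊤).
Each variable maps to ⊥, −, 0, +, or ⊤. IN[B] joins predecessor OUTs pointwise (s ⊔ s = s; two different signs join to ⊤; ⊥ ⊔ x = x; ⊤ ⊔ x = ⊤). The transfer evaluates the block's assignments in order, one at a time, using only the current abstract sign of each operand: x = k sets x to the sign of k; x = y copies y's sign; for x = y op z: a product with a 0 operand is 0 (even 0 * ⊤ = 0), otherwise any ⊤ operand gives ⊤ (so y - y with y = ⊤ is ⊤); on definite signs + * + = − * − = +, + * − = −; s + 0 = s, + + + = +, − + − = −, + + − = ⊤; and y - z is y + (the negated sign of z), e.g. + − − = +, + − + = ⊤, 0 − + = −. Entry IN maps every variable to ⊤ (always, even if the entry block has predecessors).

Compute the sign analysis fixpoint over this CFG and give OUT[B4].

Fixpoint table:
  B0: | IN=(all ⊤) | OUT=(all ⊤)
  B1: | IN=(all ⊤) | OUT=(all ⊤)
  B2: | IN=(all ⊤) | OUT=(all ⊤)
  B3: | IN=(all ⊤) | OUT=(all ⊤)
  B4: | IN=(all ⊤) | OUT={d:+; rest ⊤}
  B5: | IN=(all ⊤) | OUT=(all ⊤)
  B6: | IN=(all ⊤) | OUT={a:-, f:0; rest ⊤}

Merge at B4: IN[B4] = OUT[B3] = {a: ⊤, b: ⊤, c: ⊤, d: ⊤, e: ⊤, f: ⊤}
Applying B4's transfer function to that IN value gives OUT[B4] (row B4 above).

Answer: {a: ⊤, b: ⊤, c: ⊤, d: +, e: ⊤, f: ⊤}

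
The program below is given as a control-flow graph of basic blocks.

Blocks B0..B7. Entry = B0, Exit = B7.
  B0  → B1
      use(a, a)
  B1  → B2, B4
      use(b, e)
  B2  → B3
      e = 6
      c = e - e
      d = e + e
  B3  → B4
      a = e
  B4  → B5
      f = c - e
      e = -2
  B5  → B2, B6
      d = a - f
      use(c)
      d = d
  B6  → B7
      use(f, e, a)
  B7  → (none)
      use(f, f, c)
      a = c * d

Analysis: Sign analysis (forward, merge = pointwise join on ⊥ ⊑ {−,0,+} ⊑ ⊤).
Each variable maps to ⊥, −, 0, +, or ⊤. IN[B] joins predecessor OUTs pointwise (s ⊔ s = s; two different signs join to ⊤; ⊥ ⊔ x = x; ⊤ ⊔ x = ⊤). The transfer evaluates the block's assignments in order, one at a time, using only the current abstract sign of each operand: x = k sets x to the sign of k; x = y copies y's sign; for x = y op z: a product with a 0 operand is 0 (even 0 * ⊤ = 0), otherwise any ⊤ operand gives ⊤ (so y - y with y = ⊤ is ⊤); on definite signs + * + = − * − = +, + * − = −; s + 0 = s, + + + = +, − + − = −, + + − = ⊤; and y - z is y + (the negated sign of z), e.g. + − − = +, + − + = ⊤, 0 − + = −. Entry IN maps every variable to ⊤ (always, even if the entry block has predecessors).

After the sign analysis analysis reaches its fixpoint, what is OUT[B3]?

Answer: {a: +, b: ⊤, c: ⊤, d: +, e: +, f: ⊤}

Derivation:
Converged values:
  B0:  IN=(all ⊤)  OUT=(all ⊤)
  B1:  IN=(all ⊤)  OUT=(all ⊤)
  B2:  IN=(all ⊤)  OUT={d:+, e:+; rest ⊤}
  B3:  IN={d:+, e:+; rest ⊤}  OUT={a:+, d:+, e:+; rest ⊤}
  B4:  IN=(all ⊤)  OUT={e:-; rest ⊤}
  B5:  IN={e:-; rest ⊤}  OUT={e:-; rest ⊤}
  B6:  IN={e:-; rest ⊤}  OUT={e:-; rest ⊤}
  B7:  IN={e:-; rest ⊤}  OUT={e:-; rest ⊤}

Merge at B3: IN[B3] = OUT[B2] = {a: ⊤, b: ⊤, c: ⊤, d: +, e: +, f: ⊤}
Applying B3's transfer function to that IN value gives OUT[B3] (row B3 above).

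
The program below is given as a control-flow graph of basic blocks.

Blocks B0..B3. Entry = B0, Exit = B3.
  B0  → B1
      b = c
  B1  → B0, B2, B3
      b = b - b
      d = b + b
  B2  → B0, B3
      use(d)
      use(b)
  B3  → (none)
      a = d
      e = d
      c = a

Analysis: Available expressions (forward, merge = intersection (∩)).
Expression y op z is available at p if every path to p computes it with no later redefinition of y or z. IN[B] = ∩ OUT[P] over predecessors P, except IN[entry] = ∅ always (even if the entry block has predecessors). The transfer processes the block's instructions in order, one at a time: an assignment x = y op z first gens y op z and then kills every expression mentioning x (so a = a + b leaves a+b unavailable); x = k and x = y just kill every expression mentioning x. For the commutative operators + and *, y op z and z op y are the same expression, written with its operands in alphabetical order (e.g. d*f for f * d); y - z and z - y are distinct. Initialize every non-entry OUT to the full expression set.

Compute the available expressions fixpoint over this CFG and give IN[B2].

Answer: {b+b}

Derivation:
Per-block solution:
  B0:   IN={}   OUT={}
  B1:   IN={}   OUT={b+b}
  B2:   IN={b+b}   OUT={b+b}
  B3:   IN={b+b}   OUT={b+b}

Merge at B2: IN[B2] = OUT[B1] = {b+b}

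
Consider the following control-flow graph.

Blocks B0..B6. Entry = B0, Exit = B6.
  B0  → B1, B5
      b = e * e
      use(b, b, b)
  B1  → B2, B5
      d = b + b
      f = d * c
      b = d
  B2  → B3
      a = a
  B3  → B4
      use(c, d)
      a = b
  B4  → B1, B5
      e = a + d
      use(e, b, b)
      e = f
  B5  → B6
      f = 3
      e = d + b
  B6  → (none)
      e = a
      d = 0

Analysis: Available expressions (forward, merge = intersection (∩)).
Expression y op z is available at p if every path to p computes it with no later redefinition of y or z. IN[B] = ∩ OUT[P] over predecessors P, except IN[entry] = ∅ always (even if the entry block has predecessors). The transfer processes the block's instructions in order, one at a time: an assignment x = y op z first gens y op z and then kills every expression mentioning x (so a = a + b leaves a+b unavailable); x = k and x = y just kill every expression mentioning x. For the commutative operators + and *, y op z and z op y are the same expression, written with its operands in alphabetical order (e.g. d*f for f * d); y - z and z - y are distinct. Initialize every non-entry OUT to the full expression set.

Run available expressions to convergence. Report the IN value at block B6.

Fixpoint table:
  B0: | IN={} | OUT={e*e}
  B1: | IN={} | OUT={c*d}
  B2: | IN={c*d} | OUT={c*d}
  B3: | IN={c*d} | OUT={c*d}
  B4: | IN={c*d} | OUT={a+d, c*d}
  B5: | IN={} | OUT={b+d}
  B6: | IN={b+d} | OUT={}

Merge at B6: IN[B6] = OUT[B5] = {b+d}

Answer: {b+d}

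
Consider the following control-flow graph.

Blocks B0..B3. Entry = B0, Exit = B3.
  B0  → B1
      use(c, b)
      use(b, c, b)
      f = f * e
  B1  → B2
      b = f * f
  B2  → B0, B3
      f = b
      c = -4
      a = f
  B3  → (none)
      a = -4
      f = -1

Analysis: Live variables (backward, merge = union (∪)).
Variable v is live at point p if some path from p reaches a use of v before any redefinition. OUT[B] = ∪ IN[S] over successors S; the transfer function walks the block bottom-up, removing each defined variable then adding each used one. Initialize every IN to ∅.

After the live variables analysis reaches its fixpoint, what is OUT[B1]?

Converged values:
  B0: | IN={b, c, e, f} | OUT={e, f}
  B1: | IN={e, f} | OUT={b, e}
  B2: | IN={b, e} | OUT={b, c, e, f}
  B3: | IN={} | OUT={}

Merge at B1: OUT[B1] = IN[B2] = {b, e}

Answer: {b, e}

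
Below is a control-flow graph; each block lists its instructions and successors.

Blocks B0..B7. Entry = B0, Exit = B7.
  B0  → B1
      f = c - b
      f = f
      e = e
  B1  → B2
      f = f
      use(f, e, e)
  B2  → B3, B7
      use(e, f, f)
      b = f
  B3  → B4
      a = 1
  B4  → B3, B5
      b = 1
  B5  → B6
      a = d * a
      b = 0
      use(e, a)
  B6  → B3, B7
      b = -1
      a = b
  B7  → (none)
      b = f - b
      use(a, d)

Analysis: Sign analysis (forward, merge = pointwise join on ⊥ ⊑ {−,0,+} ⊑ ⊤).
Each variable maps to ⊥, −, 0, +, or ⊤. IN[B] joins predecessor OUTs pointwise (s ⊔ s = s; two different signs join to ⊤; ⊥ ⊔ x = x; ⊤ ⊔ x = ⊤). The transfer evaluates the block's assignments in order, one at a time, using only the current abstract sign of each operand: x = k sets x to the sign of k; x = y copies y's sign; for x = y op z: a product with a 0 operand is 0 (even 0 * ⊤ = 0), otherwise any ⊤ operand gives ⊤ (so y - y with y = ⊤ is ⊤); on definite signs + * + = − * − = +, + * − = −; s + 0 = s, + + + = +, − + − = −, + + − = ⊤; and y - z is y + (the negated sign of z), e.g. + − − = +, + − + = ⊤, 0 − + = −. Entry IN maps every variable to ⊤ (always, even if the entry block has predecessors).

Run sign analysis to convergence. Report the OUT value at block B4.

Per-block solution:
  B0:   IN=(all ⊤)   OUT=(all ⊤)
  B1:   IN=(all ⊤)   OUT=(all ⊤)
  B2:   IN=(all ⊤)   OUT=(all ⊤)
  B3:   IN=(all ⊤)   OUT={a:+; rest ⊤}
  B4:   IN={a:+; rest ⊤}   OUT={a:+, b:+; rest ⊤}
  B5:   IN={a:+, b:+; rest ⊤}   OUT={b:0; rest ⊤}
  B6:   IN={b:0; rest ⊤}   OUT={a:-, b:-; rest ⊤}
  B7:   IN=(all ⊤)   OUT=(all ⊤)

Merge at B4: IN[B4] = OUT[B3] = {a: +, b: ⊤, c: ⊤, d: ⊤, e: ⊤, f: ⊤}
Applying B4's transfer function to that IN value gives OUT[B4] (row B4 above).

Answer: {a: +, b: +, c: ⊤, d: ⊤, e: ⊤, f: ⊤}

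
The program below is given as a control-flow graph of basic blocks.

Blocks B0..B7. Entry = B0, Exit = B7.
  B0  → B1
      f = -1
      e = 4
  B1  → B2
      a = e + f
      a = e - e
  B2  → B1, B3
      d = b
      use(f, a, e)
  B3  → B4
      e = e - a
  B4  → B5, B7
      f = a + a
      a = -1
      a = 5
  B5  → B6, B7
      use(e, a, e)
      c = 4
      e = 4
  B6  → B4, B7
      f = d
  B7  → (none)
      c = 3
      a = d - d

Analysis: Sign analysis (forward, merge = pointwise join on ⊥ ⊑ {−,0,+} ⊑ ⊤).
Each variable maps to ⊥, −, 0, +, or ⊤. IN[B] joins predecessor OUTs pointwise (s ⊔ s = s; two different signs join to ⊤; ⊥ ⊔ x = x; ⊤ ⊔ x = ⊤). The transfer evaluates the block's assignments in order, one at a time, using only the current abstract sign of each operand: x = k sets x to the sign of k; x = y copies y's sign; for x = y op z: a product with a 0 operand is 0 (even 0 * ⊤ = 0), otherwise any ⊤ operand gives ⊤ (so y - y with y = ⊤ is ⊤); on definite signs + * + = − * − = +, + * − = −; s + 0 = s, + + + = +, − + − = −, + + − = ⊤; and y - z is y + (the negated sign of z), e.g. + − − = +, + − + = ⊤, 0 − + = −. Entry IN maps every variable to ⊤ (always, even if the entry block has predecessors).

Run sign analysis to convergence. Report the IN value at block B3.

Per-block solution:
  B0: | IN=(all ⊤) | OUT={e:+, f:-; rest ⊤}
  B1: | IN={e:+, f:-; rest ⊤} | OUT={e:+, f:-; rest ⊤}
  B2: | IN={e:+, f:-; rest ⊤} | OUT={e:+, f:-; rest ⊤}
  B3: | IN={e:+, f:-; rest ⊤} | OUT={f:-; rest ⊤}
  B4: | IN=(all ⊤) | OUT={a:+; rest ⊤}
  B5: | IN={a:+; rest ⊤} | OUT={a:+, c:+, e:+; rest ⊤}
  B6: | IN={a:+, c:+, e:+; rest ⊤} | OUT={a:+, c:+, e:+; rest ⊤}
  B7: | IN={a:+; rest ⊤} | OUT={c:+; rest ⊤}

Merge at B3: IN[B3] = OUT[B2] = {a: ⊤, b: ⊤, c: ⊤, d: ⊤, e: +, f: -}

Answer: {a: ⊤, b: ⊤, c: ⊤, d: ⊤, e: +, f: -}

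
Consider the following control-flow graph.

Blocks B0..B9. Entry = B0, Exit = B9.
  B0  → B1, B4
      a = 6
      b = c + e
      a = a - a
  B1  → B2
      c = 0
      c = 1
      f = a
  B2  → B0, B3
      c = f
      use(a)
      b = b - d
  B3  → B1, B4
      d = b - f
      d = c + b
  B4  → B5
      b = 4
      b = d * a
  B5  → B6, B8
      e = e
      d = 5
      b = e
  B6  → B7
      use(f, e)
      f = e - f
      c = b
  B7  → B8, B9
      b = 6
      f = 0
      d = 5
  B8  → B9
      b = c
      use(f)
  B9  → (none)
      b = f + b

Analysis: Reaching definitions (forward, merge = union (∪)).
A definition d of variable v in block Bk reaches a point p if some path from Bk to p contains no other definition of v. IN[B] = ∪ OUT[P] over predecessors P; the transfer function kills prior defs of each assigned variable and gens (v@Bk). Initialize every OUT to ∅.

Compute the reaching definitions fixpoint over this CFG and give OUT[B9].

Fixpoint table:
  B0:  IN={a@B0, b@B2, c@B2, d@B3, f@B1}  OUT={a@B0, b@B0, c@B2, d@B3, f@B1}
  B1:  IN={a@B0, b@B0, b@B2, c@B2, d@B3, f@B1}  OUT={a@B0, b@B0, b@B2, c@B1, d@B3, f@B1}
  B2:  IN={a@B0, b@B0, b@B2, c@B1, d@B3, f@B1}  OUT={a@B0, b@B2, c@B2, d@B3, f@B1}
  B3:  IN={a@B0, b@B2, c@B2, d@B3, f@B1}  OUT={a@B0, b@B2, c@B2, d@B3, f@B1}
  B4:  IN={a@B0, b@B0, b@B2, c@B2, d@B3, f@B1}  OUT={a@B0, b@B4, c@B2, d@B3, f@B1}
  B5:  IN={a@B0, b@B4, c@B2, d@B3, f@B1}  OUT={a@B0, b@B5, c@B2, d@B5, e@B5, f@B1}
  B6:  IN={a@B0, b@B5, c@B2, d@B5, e@B5, f@B1}  OUT={a@B0, b@B5, c@B6, d@B5, e@B5, f@B6}
  B7:  IN={a@B0, b@B5, c@B6, d@B5, e@B5, f@B6}  OUT={a@B0, b@B7, c@B6, d@B7, e@B5, f@B7}
  B8:  IN={a@B0, b@B5, b@B7, c@B2, c@B6, d@B5, d@B7, e@B5, f@B1, f@B7}  OUT={a@B0, b@B8, c@B2, c@B6, d@B5, d@B7, e@B5, f@B1, f@B7}
  B9:  IN={a@B0, b@B7, b@B8, c@B2, c@B6, d@B5, d@B7, e@B5, f@B1, f@B7}  OUT={a@B0, b@B9, c@B2, c@B6, d@B5, d@B7, e@B5, f@B1, f@B7}

Merge at B9: IN[B9] = OUT[B7] ⊔ OUT[B8] = {a@B0, b@B7, b@B8, c@B2, c@B6, d@B5, d@B7, e@B5, f@B1, f@B7}
Applying B9's transfer function to that IN value gives OUT[B9] (row B9 above).

Answer: {a@B0, b@B9, c@B2, c@B6, d@B5, d@B7, e@B5, f@B1, f@B7}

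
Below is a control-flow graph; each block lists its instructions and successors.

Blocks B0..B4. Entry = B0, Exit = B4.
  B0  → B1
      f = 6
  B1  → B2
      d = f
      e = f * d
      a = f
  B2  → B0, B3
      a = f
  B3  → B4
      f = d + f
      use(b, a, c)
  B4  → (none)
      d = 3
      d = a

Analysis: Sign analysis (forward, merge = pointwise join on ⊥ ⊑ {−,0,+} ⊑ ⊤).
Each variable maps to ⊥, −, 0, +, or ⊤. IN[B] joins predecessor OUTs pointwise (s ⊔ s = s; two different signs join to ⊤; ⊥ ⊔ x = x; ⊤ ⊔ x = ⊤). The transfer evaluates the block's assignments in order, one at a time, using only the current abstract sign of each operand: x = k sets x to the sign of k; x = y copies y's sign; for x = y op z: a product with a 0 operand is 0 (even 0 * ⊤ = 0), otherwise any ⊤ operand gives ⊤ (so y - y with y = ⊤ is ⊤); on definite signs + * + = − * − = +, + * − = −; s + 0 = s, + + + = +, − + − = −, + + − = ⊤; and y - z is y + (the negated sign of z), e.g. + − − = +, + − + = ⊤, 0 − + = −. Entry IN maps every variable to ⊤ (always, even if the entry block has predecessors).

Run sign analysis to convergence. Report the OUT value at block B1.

Answer: {a: +, b: ⊤, c: ⊤, d: +, e: +, f: +}

Derivation:
Per-block solution:
  B0:  IN=(all ⊤)  OUT={f:+; rest ⊤}
  B1:  IN={f:+; rest ⊤}  OUT={a:+, d:+, e:+, f:+; rest ⊤}
  B2:  IN={a:+, d:+, e:+, f:+; rest ⊤}  OUT={a:+, d:+, e:+, f:+; rest ⊤}
  B3:  IN={a:+, d:+, e:+, f:+; rest ⊤}  OUT={a:+, d:+, e:+, f:+; rest ⊤}
  B4:  IN={a:+, d:+, e:+, f:+; rest ⊤}  OUT={a:+, d:+, e:+, f:+; rest ⊤}

Merge at B1: IN[B1] = OUT[B0] = {a: ⊤, b: ⊤, c: ⊤, d: ⊤, e: ⊤, f: +}
Applying B1's transfer function to that IN value gives OUT[B1] (row B1 above).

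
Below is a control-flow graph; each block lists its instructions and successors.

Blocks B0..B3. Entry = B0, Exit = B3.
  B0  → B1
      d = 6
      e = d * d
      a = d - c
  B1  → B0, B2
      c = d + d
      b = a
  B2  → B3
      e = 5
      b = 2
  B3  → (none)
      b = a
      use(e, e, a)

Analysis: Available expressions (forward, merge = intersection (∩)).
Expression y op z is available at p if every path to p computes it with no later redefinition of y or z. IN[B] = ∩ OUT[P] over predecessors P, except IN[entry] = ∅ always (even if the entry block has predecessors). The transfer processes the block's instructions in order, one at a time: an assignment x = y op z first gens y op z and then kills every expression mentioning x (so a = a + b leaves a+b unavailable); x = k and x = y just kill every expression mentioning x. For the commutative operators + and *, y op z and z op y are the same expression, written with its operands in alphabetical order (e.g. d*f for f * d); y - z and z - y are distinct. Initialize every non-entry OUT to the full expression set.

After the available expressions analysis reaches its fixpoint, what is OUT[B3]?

Per-block solution:
  B0:   IN={}   OUT={d*d, d-c}
  B1:   IN={d*d, d-c}   OUT={d*d, d+d}
  B2:   IN={d*d, d+d}   OUT={d*d, d+d}
  B3:   IN={d*d, d+d}   OUT={d*d, d+d}

Merge at B3: IN[B3] = OUT[B2] = {d*d, d+d}
Applying B3's transfer function to that IN value gives OUT[B3] (row B3 above).

Answer: {d*d, d+d}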